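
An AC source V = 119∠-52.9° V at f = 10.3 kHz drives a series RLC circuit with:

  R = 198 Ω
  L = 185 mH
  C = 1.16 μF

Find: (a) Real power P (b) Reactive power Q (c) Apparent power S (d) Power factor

Step 1 — Angular frequency: ω = 2π·f = 2π·1.03e+04 = 6.472e+04 rad/s.
Step 2 — Component impedances:
  R: Z = R = 198 Ω
  L: Z = jωL = j·6.472e+04·0.185 = 0 + j1.197e+04 Ω
  C: Z = 1/(jωC) = -j/(ω·C) = 0 - j13.32 Ω
Step 3 — Series combination: Z_total = R + L + C = 198 + j1.196e+04 Ω = 1.196e+04∠89.1° Ω.
Step 4 — Source phasor: V = 119∠-52.9° V = 71.78 - j94.91 V.
Step 5 — Current: I = V / Z = -0.007835 - j0.006132 A = 0.009949∠-142.0° A.
Step 6 — Complex power: S = V·I* = 0.0196 + j1.184 VA.
Step 7 — Real power: P = Re(S) = 0.0196 W.
Step 8 — Reactive power: Q = Im(S) = 1.184 VAR.
Step 9 — Apparent power: |S| = 1.184 VA.
Step 10 — Power factor: PF = P/|S| = 0.01655 (lagging).

(a) P = 0.0196 W  (b) Q = 1.184 VAR  (c) S = 1.184 VA  (d) PF = 0.01655 (lagging)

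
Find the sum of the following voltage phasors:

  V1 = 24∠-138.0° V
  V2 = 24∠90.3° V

Step 1 — Convert each phasor to rectangular form:
  V1 = 24·(cos(-138.0°) + j·sin(-138.0°)) = -17.84 - j16.06 V
  V2 = 24·(cos(90.3°) + j·sin(90.3°)) = -0.1257 + j24 V
Step 2 — Sum components: V_total = -17.96 + j7.941 V.
Step 3 — Convert to polar: |V_total| = 19.64 V, ∠V_total = 156.2°.

V_total = 19.64∠156.2° V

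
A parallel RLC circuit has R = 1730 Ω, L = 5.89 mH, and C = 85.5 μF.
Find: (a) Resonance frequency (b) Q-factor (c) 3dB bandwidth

Step 1 — Resonance: ω₀ = 1/√(LC) = 1/√(0.00589·8.55e-05) = 1409 rad/s.
Step 2 — f₀ = ω₀/(2π) = 224.3 Hz.
Step 3 — Parallel Q: Q = R/(ω₀L) = 1730/(1409·0.00589) = 208.4.
Step 4 — Bandwidth: Δω = ω₀/Q = 6.761 rad/s; BW = Δω/(2π) = 1.076 Hz.

(a) f₀ = 224.3 Hz  (b) Q = 208.4  (c) BW = 1.076 Hz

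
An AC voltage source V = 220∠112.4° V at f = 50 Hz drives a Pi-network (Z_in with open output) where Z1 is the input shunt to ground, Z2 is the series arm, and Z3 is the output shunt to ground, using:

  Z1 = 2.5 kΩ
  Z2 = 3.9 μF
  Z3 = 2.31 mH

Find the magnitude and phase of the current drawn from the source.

Step 1 — Angular frequency: ω = 2π·f = 2π·50 = 314.2 rad/s.
Step 2 — Component impedances:
  Z1: Z = R = 2500 Ω
  Z2: Z = 1/(jωC) = -j/(ω·C) = 0 - j816.2 Ω
  Z3: Z = jωL = j·314.2·0.00231 = 0 + j0.7257 Ω
Step 3 — With open output, the series arm Z2 and the output shunt Z3 appear in series to ground: Z2 + Z3 = 0 - j815.5 Ω.
Step 4 — Parallel with input shunt Z1: Z_in = Z1 || (Z2 + Z3) = 240.4 - j737 Ω = 775.3∠-71.9° Ω.
Step 5 — Source phasor: V = 220∠112.4° V = -83.84 + j203.4 V.
Step 6 — Ohm's law: I = V / Z_total = (-83.84 + j203.4) / (240.4 - j737) = -0.283 - j0.02145 A.
Step 7 — Convert to polar: |I| = 0.2838 A, ∠I = -175.7°.

I = 0.2838∠-175.7° A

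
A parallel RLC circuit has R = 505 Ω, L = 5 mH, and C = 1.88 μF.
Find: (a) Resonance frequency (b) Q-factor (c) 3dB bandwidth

Step 1 — Resonance: ω₀ = 1/√(LC) = 1/√(0.005·1.88e-06) = 1.031e+04 rad/s.
Step 2 — f₀ = ω₀/(2π) = 1642 Hz.
Step 3 — Parallel Q: Q = R/(ω₀L) = 505/(1.031e+04·0.005) = 9.792.
Step 4 — Bandwidth: Δω = ω₀/Q = 1053 rad/s; BW = Δω/(2π) = 167.6 Hz.

(a) f₀ = 1642 Hz  (b) Q = 9.792  (c) BW = 167.6 Hz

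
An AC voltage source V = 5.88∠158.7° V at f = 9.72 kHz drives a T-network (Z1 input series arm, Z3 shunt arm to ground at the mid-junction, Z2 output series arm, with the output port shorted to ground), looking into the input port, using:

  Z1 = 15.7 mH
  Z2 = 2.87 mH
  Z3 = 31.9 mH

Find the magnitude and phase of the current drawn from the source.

Step 1 — Angular frequency: ω = 2π·f = 2π·9720 = 6.107e+04 rad/s.
Step 2 — Component impedances:
  Z1: Z = jωL = j·6.107e+04·0.0157 = 0 + j958.8 Ω
  Z2: Z = jωL = j·6.107e+04·0.00287 = 0 + j175.3 Ω
  Z3: Z = jωL = j·6.107e+04·0.0319 = 0 + j1948 Ω
Step 3 — With the output port shorted to ground, the output series arm Z2 runs from the junction to ground; the shunt arm Z3 also runs from the junction to ground. They appear in parallel: Z3 || Z2 = 0 + j160.8 Ω.
Step 4 — Series with input arm Z1: Z_in = Z1 + (Z3 || Z2) = 0 + j1120 Ω = 1120∠90.0° Ω.
Step 5 — Source phasor: V = 5.88∠158.7° V = -5.478 + j2.136 V.
Step 6 — Ohm's law: I = V / Z_total = (-5.478 + j2.136) / (0 + j1120) = 0.001908 + j0.004893 A.
Step 7 — Convert to polar: |I| = 0.005252 A, ∠I = 68.7°.

I = 0.005252∠68.7° A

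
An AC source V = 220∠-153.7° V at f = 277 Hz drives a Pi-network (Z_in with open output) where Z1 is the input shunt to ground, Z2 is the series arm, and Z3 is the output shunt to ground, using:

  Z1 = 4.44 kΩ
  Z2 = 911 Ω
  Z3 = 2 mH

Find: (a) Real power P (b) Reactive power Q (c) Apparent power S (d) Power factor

Step 1 — Angular frequency: ω = 2π·f = 2π·277 = 1740 rad/s.
Step 2 — Component impedances:
  Z1: Z = R = 4440 Ω
  Z2: Z = R = 911 Ω
  Z3: Z = jωL = j·1740·0.002 = 0 + j3.481 Ω
Step 3 — With open output, the series arm Z2 and the output shunt Z3 appear in series to ground: Z2 + Z3 = 911 + j3.481 Ω.
Step 4 — Parallel with input shunt Z1: Z_in = Z1 || (Z2 + Z3) = 755.9 + j2.397 Ω = 755.9∠0.2° Ω.
Step 5 — Source phasor: V = 220∠-153.7° V = -197.2 - j97.48 V.
Step 6 — Current: I = V / Z = -0.2613 - j0.1281 A = 0.291∠-153.9° A.
Step 7 — Complex power: S = V·I* = 64.03 + j0.203 VA.
Step 8 — Real power: P = Re(S) = 64.03 W.
Step 9 — Reactive power: Q = Im(S) = 0.203 VAR.
Step 10 — Apparent power: |S| = 64.03 VA.
Step 11 — Power factor: PF = P/|S| = 1 (lagging).

(a) P = 64.03 W  (b) Q = 0.203 VAR  (c) S = 64.03 VA  (d) PF = 1 (lagging)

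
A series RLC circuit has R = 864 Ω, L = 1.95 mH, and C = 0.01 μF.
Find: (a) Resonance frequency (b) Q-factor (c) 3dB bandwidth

Step 1 — Resonance condition Im(Z)=0 gives ω₀ = 1/√(LC).
Step 2 — ω₀ = 1/√(0.00195·1e-08) = 2.265e+05 rad/s.
Step 3 — f₀ = ω₀/(2π) = 3.604e+04 Hz.
Step 4 — Series Q: Q = ω₀L/R = 2.265e+05·0.00195/864 = 0.5111.
Step 5 — 3dB bandwidth: Δω = ω₀/Q = 4.431e+05 rad/s; BW = Δω/(2π) = 7.052e+04 Hz.

(a) f₀ = 3.604e+04 Hz  (b) Q = 0.5111  (c) BW = 7.052e+04 Hz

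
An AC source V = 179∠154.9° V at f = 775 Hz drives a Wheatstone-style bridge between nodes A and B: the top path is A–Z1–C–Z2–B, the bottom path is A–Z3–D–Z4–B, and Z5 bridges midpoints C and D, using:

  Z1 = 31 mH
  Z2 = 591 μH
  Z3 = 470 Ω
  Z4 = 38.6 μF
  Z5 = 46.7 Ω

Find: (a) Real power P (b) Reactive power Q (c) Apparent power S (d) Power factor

Step 1 — Angular frequency: ω = 2π·f = 2π·775 = 4869 rad/s.
Step 2 — Component impedances:
  Z1: Z = jωL = j·4869·0.031 = 0 + j151 Ω
  Z2: Z = jωL = j·4869·0.000591 = 0 + j2.878 Ω
  Z3: Z = R = 470 Ω
  Z4: Z = 1/(jωC) = -j/(ω·C) = 0 - j5.32 Ω
  Z5: Z = R = 46.7 Ω
Step 3 — Bridge requires nodal analysis (the Z5 bridge couples midpoints C and D, so the two paths cannot be reduced to a simple series/parallel combination). Setting node B to ground and injecting 1 A at node A, the 3-node admittance system at A, C, D solves to V_A = Z_AB = 45.97 + j139.5 Ω = 146.9∠71.8° Ω.
Step 4 — Source phasor: V = 179∠154.9° V = -162.1 + j75.93 V.
Step 5 — Current: I = V / Z = 0.1456 + j1.21 A = 1.219∠83.1° A.
Step 6 — Complex power: S = V·I* = 68.3 + j207.2 VA.
Step 7 — Real power: P = Re(S) = 68.3 W.
Step 8 — Reactive power: Q = Im(S) = 207.2 VAR.
Step 9 — Apparent power: |S| = 218.2 VA.
Step 10 — Power factor: PF = P/|S| = 0.313 (lagging).

(a) P = 68.3 W  (b) Q = 207.2 VAR  (c) S = 218.2 VA  (d) PF = 0.313 (lagging)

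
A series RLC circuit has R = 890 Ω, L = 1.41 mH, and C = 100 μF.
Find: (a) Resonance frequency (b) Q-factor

Step 1 — Resonance condition Im(Z)=0 gives ω₀ = 1/√(LC).
Step 2 — ω₀ = 1/√(0.00141·0.0001) = 2663 rad/s.
Step 3 — f₀ = ω₀/(2π) = 423.8 Hz.
Step 4 — Series Q: Q = ω₀L/R = 2663·0.00141/890 = 0.004219.

(a) f₀ = 423.8 Hz  (b) Q = 0.004219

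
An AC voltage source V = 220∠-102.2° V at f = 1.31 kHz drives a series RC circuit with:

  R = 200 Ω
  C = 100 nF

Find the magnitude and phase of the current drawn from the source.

Step 1 — Angular frequency: ω = 2π·f = 2π·1310 = 8231 rad/s.
Step 2 — Component impedances:
  R: Z = R = 200 Ω
  C: Z = 1/(jωC) = -j/(ω·C) = 0 - j1215 Ω
Step 3 — Series combination: Z_total = R + C = 200 - j1215 Ω = 1231∠-80.7° Ω.
Step 4 — Source phasor: V = 220∠-102.2° V = -46.49 - j215 V.
Step 5 — Ohm's law: I = V / Z_total = (-46.49 - j215) / (200 - j1215) = 0.1662 - j0.06562 A.
Step 6 — Convert to polar: |I| = 0.1787 A, ∠I = -21.5°.

I = 0.1787∠-21.5° A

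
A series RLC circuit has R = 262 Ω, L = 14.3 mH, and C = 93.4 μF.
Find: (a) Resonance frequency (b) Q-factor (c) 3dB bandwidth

Step 1 — Resonance: ω₀ = 1/√(LC) = 1/√(0.0143·9.34e-05) = 865.3 rad/s.
Step 2 — f₀ = ω₀/(2π) = 137.7 Hz.
Step 3 — Series Q: Q = ω₀L/R = 865.3·0.0143/262 = 0.04723.
Step 4 — Bandwidth: Δω = ω₀/Q = 1.832e+04 rad/s; BW = Δω/(2π) = 2916 Hz.

(a) f₀ = 137.7 Hz  (b) Q = 0.04723  (c) BW = 2916 Hz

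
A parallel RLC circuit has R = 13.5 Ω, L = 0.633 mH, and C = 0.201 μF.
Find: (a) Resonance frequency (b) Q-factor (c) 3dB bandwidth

Step 1 — Resonance: ω₀ = 1/√(LC) = 1/√(0.000633·2.01e-07) = 8.865e+04 rad/s.
Step 2 — f₀ = ω₀/(2π) = 1.411e+04 Hz.
Step 3 — Parallel Q: Q = R/(ω₀L) = 13.5/(8.865e+04·0.000633) = 0.2406.
Step 4 — Bandwidth: Δω = ω₀/Q = 3.685e+05 rad/s; BW = Δω/(2π) = 5.865e+04 Hz.

(a) f₀ = 1.411e+04 Hz  (b) Q = 0.2406  (c) BW = 5.865e+04 Hz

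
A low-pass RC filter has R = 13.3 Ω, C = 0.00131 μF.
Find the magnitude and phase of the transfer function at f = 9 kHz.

Step 1 — Angular frequency: ω = 2π·9000 = 5.655e+04 rad/s.
Step 2 — Transfer function: H(jω) = 1/(1 + jωRC).
Step 3 — Denominator: 1 + jωRC = 1 + j·5.655e+04·13.3·1.31e-09 = 1 + j0.0009852.
Step 4 — H = 1 - j0.0009852.
Step 5 — Magnitude: |H| = 1 (-0.0 dB); phase: φ = -0.1°.

|H| = 1 (-0.0 dB), φ = -0.1°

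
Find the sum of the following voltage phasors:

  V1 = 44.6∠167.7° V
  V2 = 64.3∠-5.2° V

Step 1 — Convert each phasor to rectangular form:
  V1 = 44.6·(cos(167.7°) + j·sin(167.7°)) = -43.58 + j9.501 V
  V2 = 64.3·(cos(-5.2°) + j·sin(-5.2°)) = 64.04 - j5.828 V
Step 2 — Sum components: V_total = 20.46 + j3.673 V.
Step 3 — Convert to polar: |V_total| = 20.79 V, ∠V_total = 10.2°.

V_total = 20.79∠10.2° V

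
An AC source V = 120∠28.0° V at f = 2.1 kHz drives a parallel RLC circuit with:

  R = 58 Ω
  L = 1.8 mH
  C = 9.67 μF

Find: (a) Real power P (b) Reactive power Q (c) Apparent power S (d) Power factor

Step 1 — Angular frequency: ω = 2π·f = 2π·2100 = 1.319e+04 rad/s.
Step 2 — Component impedances:
  R: Z = R = 58 Ω
  L: Z = jωL = j·1.319e+04·0.0018 = 0 + j23.75 Ω
  C: Z = 1/(jωC) = -j/(ω·C) = 0 - j7.837 Ω
Step 3 — Parallel combination: 1/Z_total = 1/R + 1/L + 1/C; Z_total = 2.267 - j11.24 Ω = 11.47∠-78.6° Ω.
Step 4 — Source phasor: V = 120∠28.0° V = 106 + j56.34 V.
Step 5 — Current: I = V / Z = -2.989 + j10.03 A = 10.47∠106.6° A.
Step 6 — Complex power: S = V·I* = 248.3 - j1231 VA.
Step 7 — Real power: P = Re(S) = 248.3 W.
Step 8 — Reactive power: Q = Im(S) = -1231 VAR.
Step 9 — Apparent power: |S| = 1256 VA.
Step 10 — Power factor: PF = P/|S| = 0.1977 (leading).

(a) P = 248.3 W  (b) Q = -1231 VAR  (c) S = 1256 VA  (d) PF = 0.1977 (leading)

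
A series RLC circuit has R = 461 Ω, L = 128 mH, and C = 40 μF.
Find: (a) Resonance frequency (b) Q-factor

Step 1 — Resonance condition Im(Z)=0 gives ω₀ = 1/√(LC).
Step 2 — ω₀ = 1/√(0.128·4e-05) = 441.9 rad/s.
Step 3 — f₀ = ω₀/(2π) = 70.34 Hz.
Step 4 — Series Q: Q = ω₀L/R = 441.9·0.128/461 = 0.1227.

(a) f₀ = 70.34 Hz  (b) Q = 0.1227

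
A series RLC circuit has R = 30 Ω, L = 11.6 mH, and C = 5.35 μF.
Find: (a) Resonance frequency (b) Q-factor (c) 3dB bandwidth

Step 1 — Resonance: ω₀ = 1/√(LC) = 1/√(0.0116·5.35e-06) = 4014 rad/s.
Step 2 — f₀ = ω₀/(2π) = 638.9 Hz.
Step 3 — Series Q: Q = ω₀L/R = 4014·0.0116/30 = 1.552.
Step 4 — Bandwidth: Δω = ω₀/Q = 2586 rad/s; BW = Δω/(2π) = 411.6 Hz.

(a) f₀ = 638.9 Hz  (b) Q = 1.552  (c) BW = 411.6 Hz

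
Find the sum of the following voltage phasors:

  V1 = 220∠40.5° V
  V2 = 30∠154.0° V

Step 1 — Convert each phasor to rectangular form:
  V1 = 220·(cos(40.5°) + j·sin(40.5°)) = 167.3 + j142.9 V
  V2 = 30·(cos(154.0°) + j·sin(154.0°)) = -26.96 + j13.15 V
Step 2 — Sum components: V_total = 140.3 + j156 V.
Step 3 — Convert to polar: |V_total| = 209.8 V, ∠V_total = 48.0°.

V_total = 209.8∠48.0° V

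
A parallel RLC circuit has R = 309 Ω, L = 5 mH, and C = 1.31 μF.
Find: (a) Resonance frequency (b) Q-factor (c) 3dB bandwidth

Step 1 — Resonance: ω₀ = 1/√(LC) = 1/√(0.005·1.31e-06) = 1.236e+04 rad/s.
Step 2 — f₀ = ω₀/(2π) = 1967 Hz.
Step 3 — Parallel Q: Q = R/(ω₀L) = 309/(1.236e+04·0.005) = 5.002.
Step 4 — Bandwidth: Δω = ω₀/Q = 2470 rad/s; BW = Δω/(2π) = 393.2 Hz.

(a) f₀ = 1967 Hz  (b) Q = 5.002  (c) BW = 393.2 Hz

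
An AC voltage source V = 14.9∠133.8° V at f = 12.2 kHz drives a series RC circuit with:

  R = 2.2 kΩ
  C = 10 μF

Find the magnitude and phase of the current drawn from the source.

Step 1 — Angular frequency: ω = 2π·f = 2π·1.22e+04 = 7.665e+04 rad/s.
Step 2 — Component impedances:
  R: Z = R = 2200 Ω
  C: Z = 1/(jωC) = -j/(ω·C) = 0 - j1.305 Ω
Step 3 — Series combination: Z_total = R + C = 2200 - j1.305 Ω = 2200∠-0.0° Ω.
Step 4 — Source phasor: V = 14.9∠133.8° V = -10.31 + j10.75 V.
Step 5 — Ohm's law: I = V / Z_total = (-10.31 + j10.75) / (2200 - j1.305) = -0.004691 + j0.004886 A.
Step 6 — Convert to polar: |I| = 0.006773 A, ∠I = 133.8°.

I = 0.006773∠133.8° A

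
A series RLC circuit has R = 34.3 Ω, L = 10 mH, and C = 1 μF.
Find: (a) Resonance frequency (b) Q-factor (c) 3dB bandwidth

Step 1 — Resonance: ω₀ = 1/√(LC) = 1/√(0.01·1e-06) = 1e+04 rad/s.
Step 2 — f₀ = ω₀/(2π) = 1592 Hz.
Step 3 — Series Q: Q = ω₀L/R = 1e+04·0.01/34.3 = 2.915.
Step 4 — Bandwidth: Δω = ω₀/Q = 3430 rad/s; BW = Δω/(2π) = 545.9 Hz.

(a) f₀ = 1592 Hz  (b) Q = 2.915  (c) BW = 545.9 Hz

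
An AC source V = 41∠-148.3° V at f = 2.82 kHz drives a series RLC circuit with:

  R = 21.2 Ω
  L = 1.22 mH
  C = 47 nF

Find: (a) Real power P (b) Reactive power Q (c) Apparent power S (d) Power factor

Step 1 — Angular frequency: ω = 2π·f = 2π·2820 = 1.772e+04 rad/s.
Step 2 — Component impedances:
  R: Z = R = 21.2 Ω
  L: Z = jωL = j·1.772e+04·0.00122 = 0 + j21.62 Ω
  C: Z = 1/(jωC) = -j/(ω·C) = 0 - j1201 Ω
Step 3 — Series combination: Z_total = R + L + C = 21.2 - j1179 Ω = 1179∠-89.0° Ω.
Step 4 — Source phasor: V = 41∠-148.3° V = -34.88 - j21.54 V.
Step 5 — Current: I = V / Z = 0.01773 - j0.0299 A = 0.03476∠-59.3° A.
Step 6 — Complex power: S = V·I* = 0.02562 - j1.425 VA.
Step 7 — Real power: P = Re(S) = 0.02562 W.
Step 8 — Reactive power: Q = Im(S) = -1.425 VAR.
Step 9 — Apparent power: |S| = 1.425 VA.
Step 10 — Power factor: PF = P/|S| = 0.01798 (leading).

(a) P = 0.02562 W  (b) Q = -1.425 VAR  (c) S = 1.425 VA  (d) PF = 0.01798 (leading)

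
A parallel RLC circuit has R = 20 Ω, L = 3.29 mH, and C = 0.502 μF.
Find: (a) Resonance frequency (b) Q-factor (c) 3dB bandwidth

Step 1 — Resonance: ω₀ = 1/√(LC) = 1/√(0.00329·5.02e-07) = 2.461e+04 rad/s.
Step 2 — f₀ = ω₀/(2π) = 3916 Hz.
Step 3 — Parallel Q: Q = R/(ω₀L) = 20/(2.461e+04·0.00329) = 0.247.
Step 4 — Bandwidth: Δω = ω₀/Q = 9.96e+04 rad/s; BW = Δω/(2π) = 1.585e+04 Hz.

(a) f₀ = 3916 Hz  (b) Q = 0.247  (c) BW = 1.585e+04 Hz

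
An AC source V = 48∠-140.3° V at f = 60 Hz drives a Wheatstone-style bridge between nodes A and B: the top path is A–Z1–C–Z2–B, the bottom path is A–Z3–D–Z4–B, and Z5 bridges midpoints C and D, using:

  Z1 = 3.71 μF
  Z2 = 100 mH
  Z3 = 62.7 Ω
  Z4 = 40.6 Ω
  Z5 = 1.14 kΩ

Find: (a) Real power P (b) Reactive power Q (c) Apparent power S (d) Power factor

Step 1 — Angular frequency: ω = 2π·f = 2π·60 = 377 rad/s.
Step 2 — Component impedances:
  Z1: Z = 1/(jωC) = -j/(ω·C) = 0 - j715 Ω
  Z2: Z = jωL = j·377·0.1 = 0 + j37.7 Ω
  Z3: Z = R = 62.7 Ω
  Z4: Z = R = 40.6 Ω
  Z5: Z = R = 1140 Ω
Step 3 — Bridge requires nodal analysis (the Z5 bridge couples midpoints C and D, so the two paths cannot be reduced to a simple series/parallel combination). Setting node B to ground and injecting 1 A at node A, the 3-node admittance system at A, C, D solves to V_A = Z_AB = 99.28 - j14.82 Ω = 100.4∠-8.5° Ω.
Step 4 — Source phasor: V = 48∠-140.3° V = -36.93 - j30.66 V.
Step 5 — Current: I = V / Z = -0.3188 - j0.3564 A = 0.4782∠-131.8° A.
Step 6 — Complex power: S = V·I* = 22.7 - j3.388 VA.
Step 7 — Real power: P = Re(S) = 22.7 W.
Step 8 — Reactive power: Q = Im(S) = -3.388 VAR.
Step 9 — Apparent power: |S| = 22.95 VA.
Step 10 — Power factor: PF = P/|S| = 0.989 (leading).

(a) P = 22.7 W  (b) Q = -3.388 VAR  (c) S = 22.95 VA  (d) PF = 0.989 (leading)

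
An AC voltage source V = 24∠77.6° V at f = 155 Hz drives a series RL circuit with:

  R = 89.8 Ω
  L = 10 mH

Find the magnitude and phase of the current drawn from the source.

Step 1 — Angular frequency: ω = 2π·f = 2π·155 = 973.9 rad/s.
Step 2 — Component impedances:
  R: Z = R = 89.8 Ω
  L: Z = jωL = j·973.9·0.01 = 0 + j9.739 Ω
Step 3 — Series combination: Z_total = R + L = 89.8 + j9.739 Ω = 90.33∠6.2° Ω.
Step 4 — Source phasor: V = 24∠77.6° V = 5.154 + j23.44 V.
Step 5 — Ohm's law: I = V / Z_total = (5.154 + j23.44) / (89.8 + j9.739) = 0.0847 + j0.2518 A.
Step 6 — Convert to polar: |I| = 0.2657 A, ∠I = 71.4°.

I = 0.2657∠71.4° A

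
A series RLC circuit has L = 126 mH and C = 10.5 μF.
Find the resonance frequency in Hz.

Step 1 — Resonance condition Im(Z)=0 gives ω₀ = 1/√(LC).
Step 2 — ω₀ = 1/√(0.126·1.05e-05) = 869.4 rad/s.
Step 3 — f₀ = ω₀/(2π) = 138.4 Hz.

f₀ = 138.4 Hz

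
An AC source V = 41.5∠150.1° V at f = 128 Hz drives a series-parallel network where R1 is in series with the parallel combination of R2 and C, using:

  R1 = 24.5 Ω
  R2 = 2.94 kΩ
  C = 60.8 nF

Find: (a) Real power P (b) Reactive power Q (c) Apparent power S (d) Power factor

Step 1 — Angular frequency: ω = 2π·f = 2π·128 = 804.2 rad/s.
Step 2 — Component impedances:
  R1: Z = R = 24.5 Ω
  R2: Z = R = 2940 Ω
  C: Z = 1/(jωC) = -j/(ω·C) = 0 - j2.045e+04 Ω
Step 3 — Parallel branch: R2 || C = 1/(1/R2 + 1/C) = 2880 - j414.1 Ω.
Step 4 — Series with R1: Z_total = R1 + (R2 || C) = 2905 - j414.1 Ω = 2934∠-8.1° Ω.
Step 5 — Source phasor: V = 41.5∠150.1° V = -35.98 + j20.69 V.
Step 6 — Current: I = V / Z = -0.01313 + j0.005249 A = 0.01414∠158.2° A.
Step 7 — Complex power: S = V·I* = 0.5811 - j0.08283 VA.
Step 8 — Real power: P = Re(S) = 0.5811 W.
Step 9 — Reactive power: Q = Im(S) = -0.08283 VAR.
Step 10 — Apparent power: |S| = 0.5869 VA.
Step 11 — Power factor: PF = P/|S| = 0.99 (leading).

(a) P = 0.5811 W  (b) Q = -0.08283 VAR  (c) S = 0.5869 VA  (d) PF = 0.99 (leading)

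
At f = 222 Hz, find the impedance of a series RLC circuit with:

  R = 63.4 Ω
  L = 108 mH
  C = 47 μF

Step 1 — Angular frequency: ω = 2π·f = 2π·222 = 1395 rad/s.
Step 2 — Component impedances:
  R: Z = R = 63.4 Ω
  L: Z = jωL = j·1395·0.108 = 0 + j150.6 Ω
  C: Z = 1/(jωC) = -j/(ω·C) = 0 - j15.25 Ω
Step 3 — Series combination: Z_total = R + L + C = 63.4 + j135.4 Ω = 149.5∠64.9° Ω.

Z = 63.4 + j135.4 Ω = 149.5∠64.9° Ω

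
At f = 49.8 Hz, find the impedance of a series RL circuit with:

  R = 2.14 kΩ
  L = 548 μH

Step 1 — Angular frequency: ω = 2π·f = 2π·49.8 = 312.9 rad/s.
Step 2 — Component impedances:
  R: Z = R = 2140 Ω
  L: Z = jωL = j·312.9·0.000548 = 0 + j0.1715 Ω
Step 3 — Series combination: Z_total = R + L = 2140 + j0.1715 Ω = 2140∠0.0° Ω.

Z = 2140 + j0.1715 Ω = 2140∠0.0° Ω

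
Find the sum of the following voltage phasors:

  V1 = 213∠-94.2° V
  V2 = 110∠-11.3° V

Step 1 — Convert each phasor to rectangular form:
  V1 = 213·(cos(-94.2°) + j·sin(-94.2°)) = -15.6 - j212.4 V
  V2 = 110·(cos(-11.3°) + j·sin(-11.3°)) = 107.9 - j21.55 V
Step 2 — Sum components: V_total = 92.27 - j234 V.
Step 3 — Convert to polar: |V_total| = 251.5 V, ∠V_total = -68.5°.

V_total = 251.5∠-68.5° V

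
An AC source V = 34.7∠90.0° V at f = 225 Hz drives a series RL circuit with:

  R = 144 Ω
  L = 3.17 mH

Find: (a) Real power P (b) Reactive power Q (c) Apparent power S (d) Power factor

Step 1 — Angular frequency: ω = 2π·f = 2π·225 = 1414 rad/s.
Step 2 — Component impedances:
  R: Z = R = 144 Ω
  L: Z = jωL = j·1414·0.00317 = 0 + j4.481 Ω
Step 3 — Series combination: Z_total = R + L = 144 + j4.481 Ω = 144.1∠1.8° Ω.
Step 4 — Source phasor: V = 34.7∠90.0° V = 0 + j34.7 V.
Step 5 — Current: I = V / Z = 0.007492 + j0.2407 A = 0.2409∠88.2° A.
Step 6 — Complex power: S = V·I* = 8.354 + j0.26 VA.
Step 7 — Real power: P = Re(S) = 8.354 W.
Step 8 — Reactive power: Q = Im(S) = 0.26 VAR.
Step 9 — Apparent power: |S| = 8.358 VA.
Step 10 — Power factor: PF = P/|S| = 0.9995 (lagging).

(a) P = 8.354 W  (b) Q = 0.26 VAR  (c) S = 8.358 VA  (d) PF = 0.9995 (lagging)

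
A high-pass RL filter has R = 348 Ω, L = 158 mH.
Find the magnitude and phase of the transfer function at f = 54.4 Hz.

Step 1 — Angular frequency: ω = 2π·54.4 = 341.8 rad/s.
Step 2 — Transfer function: H(jω) = jωL/(R + jωL).
Step 3 — Numerator jωL = j·54.01; denominator R + jωL = 348 + j54.01.
Step 4 — H = 0.02352 + j0.1515.
Step 5 — Magnitude: |H| = 0.1534 (-16.3 dB); phase: φ = 81.2°.

|H| = 0.1534 (-16.3 dB), φ = 81.2°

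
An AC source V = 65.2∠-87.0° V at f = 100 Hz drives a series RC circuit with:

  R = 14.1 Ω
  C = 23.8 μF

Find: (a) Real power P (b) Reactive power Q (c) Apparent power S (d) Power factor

Step 1 — Angular frequency: ω = 2π·f = 2π·100 = 628.3 rad/s.
Step 2 — Component impedances:
  R: Z = R = 14.1 Ω
  C: Z = 1/(jωC) = -j/(ω·C) = 0 - j66.87 Ω
Step 3 — Series combination: Z_total = R + C = 14.1 - j66.87 Ω = 68.34∠-78.1° Ω.
Step 4 — Source phasor: V = 65.2∠-87.0° V = 3.412 - j65.11 V.
Step 5 — Current: I = V / Z = 0.9425 - j0.1477 A = 0.954∠-8.9° A.
Step 6 — Complex power: S = V·I* = 12.83 - j60.86 VA.
Step 7 — Real power: P = Re(S) = 12.83 W.
Step 8 — Reactive power: Q = Im(S) = -60.86 VAR.
Step 9 — Apparent power: |S| = 62.2 VA.
Step 10 — Power factor: PF = P/|S| = 0.2063 (leading).

(a) P = 12.83 W  (b) Q = -60.86 VAR  (c) S = 62.2 VA  (d) PF = 0.2063 (leading)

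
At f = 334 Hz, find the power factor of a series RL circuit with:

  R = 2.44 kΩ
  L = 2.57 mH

Step 1 — Angular frequency: ω = 2π·f = 2π·334 = 2099 rad/s.
Step 2 — Component impedances:
  R: Z = R = 2440 Ω
  L: Z = jωL = j·2099·0.00257 = 0 + j5.393 Ω
Step 3 — Series combination: Z_total = R + L = 2440 + j5.393 Ω = 2440∠0.1° Ω.
Step 4 — Power factor: PF = cos(φ) = Re(Z)/|Z| = 2440/2440 = 1.
Step 5 — Type: Im(Z) = 5.393 ⇒ lagging (phase φ = 0.1°).

PF = 1 (lagging, φ = 0.1°)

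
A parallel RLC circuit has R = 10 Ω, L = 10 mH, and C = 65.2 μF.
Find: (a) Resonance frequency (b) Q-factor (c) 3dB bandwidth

Step 1 — Resonance: ω₀ = 1/√(LC) = 1/√(0.01·6.52e-05) = 1238 rad/s.
Step 2 — f₀ = ω₀/(2π) = 197.1 Hz.
Step 3 — Parallel Q: Q = R/(ω₀L) = 10/(1238·0.01) = 0.8075.
Step 4 — Bandwidth: Δω = ω₀/Q = 1534 rad/s; BW = Δω/(2π) = 244.1 Hz.

(a) f₀ = 197.1 Hz  (b) Q = 0.8075  (c) BW = 244.1 Hz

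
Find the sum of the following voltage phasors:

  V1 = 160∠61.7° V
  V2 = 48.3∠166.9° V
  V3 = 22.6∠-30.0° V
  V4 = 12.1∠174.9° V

Step 1 — Convert each phasor to rectangular form:
  V1 = 160·(cos(61.7°) + j·sin(61.7°)) = 75.85 + j140.9 V
  V2 = 48.3·(cos(166.9°) + j·sin(166.9°)) = -47.04 + j10.95 V
  V3 = 22.6·(cos(-30.0°) + j·sin(-30.0°)) = 19.57 - j11.3 V
  V4 = 12.1·(cos(174.9°) + j·sin(174.9°)) = -12.05 + j1.076 V
Step 2 — Sum components: V_total = 36.33 + j141.6 V.
Step 3 — Convert to polar: |V_total| = 146.2 V, ∠V_total = 75.6°.

V_total = 146.2∠75.6° V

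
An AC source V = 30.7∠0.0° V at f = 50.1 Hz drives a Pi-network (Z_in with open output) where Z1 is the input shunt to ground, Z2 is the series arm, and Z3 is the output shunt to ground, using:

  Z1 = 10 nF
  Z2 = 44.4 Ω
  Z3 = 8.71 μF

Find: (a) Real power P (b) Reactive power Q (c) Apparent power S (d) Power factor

Step 1 — Angular frequency: ω = 2π·f = 2π·50.1 = 314.8 rad/s.
Step 2 — Component impedances:
  Z1: Z = 1/(jωC) = -j/(ω·C) = 0 - j3.177e+05 Ω
  Z2: Z = R = 44.4 Ω
  Z3: Z = 1/(jωC) = -j/(ω·C) = 0 - j364.7 Ω
Step 3 — With open output, the series arm Z2 and the output shunt Z3 appear in series to ground: Z2 + Z3 = 44.4 - j364.7 Ω.
Step 4 — Parallel with input shunt Z1: Z_in = Z1 || (Z2 + Z3) = 44.3 - j364.3 Ω = 367∠-83.1° Ω.
Step 5 — Source phasor: V = 30.7∠0.0° V = 30.7 V.
Step 6 — Current: I = V / Z = 0.0101 + j0.08304 A = 0.08365∠83.1° A.
Step 7 — Complex power: S = V·I* = 0.31 - j2.549 VA.
Step 8 — Real power: P = Re(S) = 0.31 W.
Step 9 — Reactive power: Q = Im(S) = -2.549 VAR.
Step 10 — Apparent power: |S| = 2.568 VA.
Step 11 — Power factor: PF = P/|S| = 0.1207 (leading).

(a) P = 0.31 W  (b) Q = -2.549 VAR  (c) S = 2.568 VA  (d) PF = 0.1207 (leading)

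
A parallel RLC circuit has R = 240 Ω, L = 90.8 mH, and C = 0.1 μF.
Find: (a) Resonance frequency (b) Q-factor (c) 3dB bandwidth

Step 1 — Resonance: ω₀ = 1/√(LC) = 1/√(0.0908·1e-07) = 1.049e+04 rad/s.
Step 2 — f₀ = ω₀/(2π) = 1670 Hz.
Step 3 — Parallel Q: Q = R/(ω₀L) = 240/(1.049e+04·0.0908) = 0.2519.
Step 4 — Bandwidth: Δω = ω₀/Q = 4.167e+04 rad/s; BW = Δω/(2π) = 6631 Hz.

(a) f₀ = 1670 Hz  (b) Q = 0.2519  (c) BW = 6631 Hz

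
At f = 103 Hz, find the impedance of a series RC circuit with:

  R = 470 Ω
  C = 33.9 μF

Step 1 — Angular frequency: ω = 2π·f = 2π·103 = 647.2 rad/s.
Step 2 — Component impedances:
  R: Z = R = 470 Ω
  C: Z = 1/(jωC) = -j/(ω·C) = 0 - j45.58 Ω
Step 3 — Series combination: Z_total = R + C = 470 - j45.58 Ω = 472.2∠-5.5° Ω.

Z = 470 - j45.58 Ω = 472.2∠-5.5° Ω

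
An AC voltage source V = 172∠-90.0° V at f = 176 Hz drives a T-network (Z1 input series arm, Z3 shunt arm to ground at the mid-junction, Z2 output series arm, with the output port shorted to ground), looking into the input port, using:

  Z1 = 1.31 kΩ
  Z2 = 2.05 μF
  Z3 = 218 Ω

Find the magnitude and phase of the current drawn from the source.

Step 1 — Angular frequency: ω = 2π·f = 2π·176 = 1106 rad/s.
Step 2 — Component impedances:
  Z1: Z = R = 1310 Ω
  Z2: Z = 1/(jωC) = -j/(ω·C) = 0 - j441.1 Ω
  Z3: Z = R = 218 Ω
Step 3 — With the output port shorted to ground, the output series arm Z2 runs from the junction to ground; the shunt arm Z3 also runs from the junction to ground. They appear in parallel: Z3 || Z2 = 175.2 - j86.59 Ω.
Step 4 — Series with input arm Z1: Z_in = Z1 + (Z3 || Z2) = 1485 - j86.59 Ω = 1488∠-3.3° Ω.
Step 5 — Source phasor: V = 172∠-90.0° V = 0 - j172 V.
Step 6 — Ohm's law: I = V / Z_total = (0 - j172) / (1485 - j86.59) = 0.006729 - j0.1154 A.
Step 7 — Convert to polar: |I| = 0.1156 A, ∠I = -86.7°.

I = 0.1156∠-86.7° A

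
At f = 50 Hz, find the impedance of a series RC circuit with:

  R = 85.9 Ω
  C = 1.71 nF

Step 1 — Angular frequency: ω = 2π·f = 2π·50 = 314.2 rad/s.
Step 2 — Component impedances:
  R: Z = R = 85.9 Ω
  C: Z = 1/(jωC) = -j/(ω·C) = 0 - j1.861e+06 Ω
Step 3 — Series combination: Z_total = R + C = 85.9 - j1.861e+06 Ω = 1.861e+06∠-90.0° Ω.

Z = 85.9 - j1.861e+06 Ω = 1.861e+06∠-90.0° Ω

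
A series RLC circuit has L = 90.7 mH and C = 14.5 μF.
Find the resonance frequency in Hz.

Step 1 — Resonance condition Im(Z)=0 gives ω₀ = 1/√(LC).
Step 2 — ω₀ = 1/√(0.0907·1.45e-05) = 872 rad/s.
Step 3 — f₀ = ω₀/(2π) = 138.8 Hz.

f₀ = 138.8 Hz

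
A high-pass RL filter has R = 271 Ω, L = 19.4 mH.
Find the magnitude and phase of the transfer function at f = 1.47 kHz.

Step 1 — Angular frequency: ω = 2π·1470 = 9236 rad/s.
Step 2 — Transfer function: H(jω) = jωL/(R + jωL).
Step 3 — Numerator jωL = j·179.2; denominator R + jωL = 271 + j179.2.
Step 4 — H = 0.3042 + j0.4601.
Step 5 — Magnitude: |H| = 0.5515 (-5.2 dB); phase: φ = 56.5°.

|H| = 0.5515 (-5.2 dB), φ = 56.5°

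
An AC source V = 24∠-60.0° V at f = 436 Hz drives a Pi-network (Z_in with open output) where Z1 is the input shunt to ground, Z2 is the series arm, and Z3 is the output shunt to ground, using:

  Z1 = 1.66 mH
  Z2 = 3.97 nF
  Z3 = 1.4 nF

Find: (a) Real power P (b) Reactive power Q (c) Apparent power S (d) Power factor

Step 1 — Angular frequency: ω = 2π·f = 2π·436 = 2739 rad/s.
Step 2 — Component impedances:
  Z1: Z = jωL = j·2739·0.00166 = 0 + j4.548 Ω
  Z2: Z = 1/(jωC) = -j/(ω·C) = 0 - j9.195e+04 Ω
  Z3: Z = 1/(jωC) = -j/(ω·C) = 0 - j2.607e+05 Ω
Step 3 — With open output, the series arm Z2 and the output shunt Z3 appear in series to ground: Z2 + Z3 = 0 - j3.527e+05 Ω.
Step 4 — Parallel with input shunt Z1: Z_in = Z1 || (Z2 + Z3) = 0 + j4.548 Ω = 4.548∠90.0° Ω.
Step 5 — Source phasor: V = 24∠-60.0° V = 12 - j20.78 V.
Step 6 — Current: I = V / Z = -4.57 - j2.639 A = 5.278∠-150.0° A.
Step 7 — Complex power: S = V·I* = 0 + j126.7 VA.
Step 8 — Real power: P = Re(S) = 0 W.
Step 9 — Reactive power: Q = Im(S) = 126.7 VAR.
Step 10 — Apparent power: |S| = 126.7 VA.
Step 11 — Power factor: PF = P/|S| = 0 (lagging).

(a) P = 0 W  (b) Q = 126.7 VAR  (c) S = 126.7 VA  (d) PF = 0 (lagging)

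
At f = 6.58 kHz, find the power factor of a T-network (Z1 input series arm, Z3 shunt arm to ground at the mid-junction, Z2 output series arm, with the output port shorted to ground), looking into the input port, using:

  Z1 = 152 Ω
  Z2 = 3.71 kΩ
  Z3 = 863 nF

Step 1 — Angular frequency: ω = 2π·f = 2π·6580 = 4.134e+04 rad/s.
Step 2 — Component impedances:
  Z1: Z = R = 152 Ω
  Z2: Z = R = 3710 Ω
  Z3: Z = 1/(jωC) = -j/(ω·C) = 0 - j28.03 Ω
Step 3 — With the output port shorted to ground, the output series arm Z2 runs from the junction to ground; the shunt arm Z3 also runs from the junction to ground. They appear in parallel: Z3 || Z2 = 0.2117 - j28.03 Ω.
Step 4 — Series with input arm Z1: Z_in = Z1 + (Z3 || Z2) = 152.2 - j28.03 Ω = 154.8∠-10.4° Ω.
Step 5 — Power factor: PF = cos(φ) = Re(Z)/|Z| = 152.21/154.77 = 0.9835.
Step 6 — Type: Im(Z) = -28.03 ⇒ leading (phase φ = -10.4°).

PF = 0.9835 (leading, φ = -10.4°)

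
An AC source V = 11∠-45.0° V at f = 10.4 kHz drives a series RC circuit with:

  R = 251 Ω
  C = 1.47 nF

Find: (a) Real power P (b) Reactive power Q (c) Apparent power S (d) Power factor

Step 1 — Angular frequency: ω = 2π·f = 2π·1.04e+04 = 6.535e+04 rad/s.
Step 2 — Component impedances:
  R: Z = R = 251 Ω
  C: Z = 1/(jωC) = -j/(ω·C) = 0 - j1.041e+04 Ω
Step 3 — Series combination: Z_total = R + C = 251 - j1.041e+04 Ω = 1.041e+04∠-88.6° Ω.
Step 4 — Source phasor: V = 11∠-45.0° V = 7.778 - j7.778 V.
Step 5 — Current: I = V / Z = 0.0007647 + j0.0007287 A = 0.001056∠43.6° A.
Step 6 — Complex power: S = V·I* = 0.0002801 - j0.01162 VA.
Step 7 — Real power: P = Re(S) = 0.0002801 W.
Step 8 — Reactive power: Q = Im(S) = -0.01162 VAR.
Step 9 — Apparent power: |S| = 0.01162 VA.
Step 10 — Power factor: PF = P/|S| = 0.0241 (leading).

(a) P = 0.0002801 W  (b) Q = -0.01162 VAR  (c) S = 0.01162 VA  (d) PF = 0.0241 (leading)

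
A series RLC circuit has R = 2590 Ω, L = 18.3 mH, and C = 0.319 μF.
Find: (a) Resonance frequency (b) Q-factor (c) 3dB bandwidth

Step 1 — Resonance condition Im(Z)=0 gives ω₀ = 1/√(LC).
Step 2 — ω₀ = 1/√(0.0183·3.19e-07) = 1.309e+04 rad/s.
Step 3 — f₀ = ω₀/(2π) = 2083 Hz.
Step 4 — Series Q: Q = ω₀L/R = 1.309e+04·0.0183/2590 = 0.09248.
Step 5 — 3dB bandwidth: Δω = ω₀/Q = 1.415e+05 rad/s; BW = Δω/(2π) = 2.253e+04 Hz.

(a) f₀ = 2083 Hz  (b) Q = 0.09248  (c) BW = 2.253e+04 Hz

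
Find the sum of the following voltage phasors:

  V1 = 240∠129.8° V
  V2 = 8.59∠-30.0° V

Step 1 — Convert each phasor to rectangular form:
  V1 = 240·(cos(129.8°) + j·sin(129.8°)) = -153.6 + j184.4 V
  V2 = 8.59·(cos(-30.0°) + j·sin(-30.0°)) = 7.439 - j4.295 V
Step 2 — Sum components: V_total = -146.2 + j180.1 V.
Step 3 — Convert to polar: |V_total| = 232 V, ∠V_total = 129.1°.

V_total = 232∠129.1° V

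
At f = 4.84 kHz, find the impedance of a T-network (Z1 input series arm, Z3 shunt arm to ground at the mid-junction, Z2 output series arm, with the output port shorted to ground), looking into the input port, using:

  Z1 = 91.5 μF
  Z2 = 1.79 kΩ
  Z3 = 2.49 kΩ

Step 1 — Angular frequency: ω = 2π·f = 2π·4840 = 3.041e+04 rad/s.
Step 2 — Component impedances:
  Z1: Z = 1/(jωC) = -j/(ω·C) = 0 - j0.3594 Ω
  Z2: Z = R = 1790 Ω
  Z3: Z = R = 2490 Ω
Step 3 — With the output port shorted to ground, the output series arm Z2 runs from the junction to ground; the shunt arm Z3 also runs from the junction to ground. They appear in parallel: Z3 || Z2 = 1041 Ω.
Step 4 — Series with input arm Z1: Z_in = Z1 + (Z3 || Z2) = 1041 - j0.3594 Ω = 1041∠-0.0° Ω.

Z = 1041 - j0.3594 Ω = 1041∠-0.0° Ω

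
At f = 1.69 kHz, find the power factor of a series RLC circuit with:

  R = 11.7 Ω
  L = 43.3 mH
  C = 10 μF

Step 1 — Angular frequency: ω = 2π·f = 2π·1690 = 1.062e+04 rad/s.
Step 2 — Component impedances:
  R: Z = R = 11.7 Ω
  L: Z = jωL = j·1.062e+04·0.0433 = 0 + j459.8 Ω
  C: Z = 1/(jωC) = -j/(ω·C) = 0 - j9.417 Ω
Step 3 — Series combination: Z_total = R + L + C = 11.7 + j450.4 Ω = 450.5∠88.5° Ω.
Step 4 — Power factor: PF = cos(φ) = Re(Z)/|Z| = 11.7/450.5 = 0.02597.
Step 5 — Type: Im(Z) = 450.4 ⇒ lagging (phase φ = 88.5°).

PF = 0.02597 (lagging, φ = 88.5°)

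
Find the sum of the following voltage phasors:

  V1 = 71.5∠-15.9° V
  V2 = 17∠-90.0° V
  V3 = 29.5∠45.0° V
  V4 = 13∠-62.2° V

Step 1 — Convert each phasor to rectangular form:
  V1 = 71.5·(cos(-15.9°) + j·sin(-15.9°)) = 68.76 - j19.59 V
  V2 = 17·(cos(-90.0°) + j·sin(-90.0°)) = 0 - j17 V
  V3 = 29.5·(cos(45.0°) + j·sin(45.0°)) = 20.86 + j20.86 V
  V4 = 13·(cos(-62.2°) + j·sin(-62.2°)) = 6.063 - j11.5 V
Step 2 — Sum components: V_total = 95.69 - j27.23 V.
Step 3 — Convert to polar: |V_total| = 99.49 V, ∠V_total = -15.9°.

V_total = 99.49∠-15.9° V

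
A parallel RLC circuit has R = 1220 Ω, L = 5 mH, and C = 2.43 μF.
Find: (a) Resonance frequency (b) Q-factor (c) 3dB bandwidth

Step 1 — Resonance: ω₀ = 1/√(LC) = 1/√(0.005·2.43e-06) = 9072 rad/s.
Step 2 — f₀ = ω₀/(2π) = 1444 Hz.
Step 3 — Parallel Q: Q = R/(ω₀L) = 1220/(9072·0.005) = 26.9.
Step 4 — Bandwidth: Δω = ω₀/Q = 337.3 rad/s; BW = Δω/(2π) = 53.69 Hz.

(a) f₀ = 1444 Hz  (b) Q = 26.9  (c) BW = 53.69 Hz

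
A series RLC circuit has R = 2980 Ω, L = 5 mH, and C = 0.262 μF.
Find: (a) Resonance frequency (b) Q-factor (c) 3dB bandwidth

Step 1 — Resonance condition Im(Z)=0 gives ω₀ = 1/√(LC).
Step 2 — ω₀ = 1/√(0.005·2.62e-07) = 2.763e+04 rad/s.
Step 3 — f₀ = ω₀/(2π) = 4397 Hz.
Step 4 — Series Q: Q = ω₀L/R = 2.763e+04·0.005/2980 = 0.04636.
Step 5 — 3dB bandwidth: Δω = ω₀/Q = 5.96e+05 rad/s; BW = Δω/(2π) = 9.486e+04 Hz.

(a) f₀ = 4397 Hz  (b) Q = 0.04636  (c) BW = 9.486e+04 Hz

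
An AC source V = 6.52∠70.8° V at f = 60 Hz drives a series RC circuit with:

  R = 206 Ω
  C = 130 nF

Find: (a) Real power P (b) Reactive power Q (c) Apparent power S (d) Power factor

Step 1 — Angular frequency: ω = 2π·f = 2π·60 = 377 rad/s.
Step 2 — Component impedances:
  R: Z = R = 206 Ω
  C: Z = 1/(jωC) = -j/(ω·C) = 0 - j2.04e+04 Ω
Step 3 — Series combination: Z_total = R + C = 206 - j2.04e+04 Ω = 2.041e+04∠-89.4° Ω.
Step 4 — Source phasor: V = 6.52∠70.8° V = 2.144 + j6.157 V.
Step 5 — Current: I = V / Z = -0.0003007 + j0.0001081 A = 0.0003195∠160.2° A.
Step 6 — Complex power: S = V·I* = 2.103e-05 - j0.002083 VA.
Step 7 — Real power: P = Re(S) = 2.103e-05 W.
Step 8 — Reactive power: Q = Im(S) = -0.002083 VAR.
Step 9 — Apparent power: |S| = 0.002083 VA.
Step 10 — Power factor: PF = P/|S| = 0.0101 (leading).

(a) P = 2.103e-05 W  (b) Q = -0.002083 VAR  (c) S = 0.002083 VA  (d) PF = 0.0101 (leading)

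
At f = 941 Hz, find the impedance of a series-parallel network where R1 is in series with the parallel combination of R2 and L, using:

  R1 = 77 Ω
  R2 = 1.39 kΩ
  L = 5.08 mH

Step 1 — Angular frequency: ω = 2π·f = 2π·941 = 5912 rad/s.
Step 2 — Component impedances:
  R1: Z = R = 77 Ω
  R2: Z = R = 1390 Ω
  L: Z = jωL = j·5912·0.00508 = 0 + j30.04 Ω
Step 3 — Parallel branch: R2 || L = 1/(1/R2 + 1/L) = 0.6487 + j30.02 Ω.
Step 4 — Series with R1: Z_total = R1 + (R2 || L) = 77.65 + j30.02 Ω = 83.25∠21.1° Ω.

Z = 77.65 + j30.02 Ω = 83.25∠21.1° Ω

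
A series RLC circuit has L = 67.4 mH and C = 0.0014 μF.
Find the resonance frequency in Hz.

Step 1 — Resonance condition Im(Z)=0 gives ω₀ = 1/√(LC).
Step 2 — ω₀ = 1/√(0.0674·1.4e-09) = 1.029e+05 rad/s.
Step 3 — f₀ = ω₀/(2π) = 1.638e+04 Hz.

f₀ = 1.638e+04 Hz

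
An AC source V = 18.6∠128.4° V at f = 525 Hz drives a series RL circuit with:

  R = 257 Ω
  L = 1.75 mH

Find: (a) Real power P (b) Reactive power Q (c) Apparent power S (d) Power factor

Step 1 — Angular frequency: ω = 2π·f = 2π·525 = 3299 rad/s.
Step 2 — Component impedances:
  R: Z = R = 257 Ω
  L: Z = jωL = j·3299·0.00175 = 0 + j5.773 Ω
Step 3 — Series combination: Z_total = R + L = 257 + j5.773 Ω = 257.1∠1.3° Ω.
Step 4 — Source phasor: V = 18.6∠128.4° V = -11.55 + j14.58 V.
Step 5 — Current: I = V / Z = -0.04366 + j0.0577 A = 0.07236∠127.1° A.
Step 6 — Complex power: S = V·I* = 1.345 + j0.03022 VA.
Step 7 — Real power: P = Re(S) = 1.345 W.
Step 8 — Reactive power: Q = Im(S) = 0.03022 VAR.
Step 9 — Apparent power: |S| = 1.346 VA.
Step 10 — Power factor: PF = P/|S| = 0.9997 (lagging).

(a) P = 1.345 W  (b) Q = 0.03022 VAR  (c) S = 1.346 VA  (d) PF = 0.9997 (lagging)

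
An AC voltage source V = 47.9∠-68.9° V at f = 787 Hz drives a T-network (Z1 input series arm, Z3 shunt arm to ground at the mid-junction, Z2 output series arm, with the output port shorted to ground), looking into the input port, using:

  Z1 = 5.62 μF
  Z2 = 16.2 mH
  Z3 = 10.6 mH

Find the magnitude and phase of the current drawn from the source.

Step 1 — Angular frequency: ω = 2π·f = 2π·787 = 4945 rad/s.
Step 2 — Component impedances:
  Z1: Z = 1/(jωC) = -j/(ω·C) = 0 - j35.98 Ω
  Z2: Z = jωL = j·4945·0.0162 = 0 + j80.11 Ω
  Z3: Z = jωL = j·4945·0.0106 = 0 + j52.42 Ω
Step 3 — With the output port shorted to ground, the output series arm Z2 runs from the junction to ground; the shunt arm Z3 also runs from the junction to ground. They appear in parallel: Z3 || Z2 = 0 + j31.68 Ω.
Step 4 — Series with input arm Z1: Z_in = Z1 + (Z3 || Z2) = 0 - j4.3 Ω = 4.3∠-90.0° Ω.
Step 5 — Source phasor: V = 47.9∠-68.9° V = 17.24 - j44.69 V.
Step 6 — Ohm's law: I = V / Z_total = (17.24 - j44.69) / (0 - j4.3) = 10.39 + j4.01 A.
Step 7 — Convert to polar: |I| = 11.14 A, ∠I = 21.1°.

I = 11.14∠21.1° A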